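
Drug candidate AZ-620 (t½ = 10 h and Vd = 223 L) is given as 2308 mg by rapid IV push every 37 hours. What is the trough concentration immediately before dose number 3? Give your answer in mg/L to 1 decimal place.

0.9 mg/L

f = (1/2)^(τ/t½) = (1/2)^(37/10) ≈ 0.0769.
C₀ = D/Vd = 2308/223 ≈ 10.350 mg/L.
Before the 3rd dose, 2 doses have been given. Superposition: Cmin = C₀·(f + f²).
≈ 10.350 × (0.0769 + 0.0059) ≈ 10.350 × 0.0828 ≈ 0.857 mg/L.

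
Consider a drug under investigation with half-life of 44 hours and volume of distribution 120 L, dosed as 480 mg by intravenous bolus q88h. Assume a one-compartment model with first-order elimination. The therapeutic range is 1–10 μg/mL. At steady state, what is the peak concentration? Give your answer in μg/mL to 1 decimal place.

5.3 μg/mL

The dosing interval is 2 half-lives, so f = 2^(−2) = 0.25.
At steady state, R = 1/(1 − 0.25) = 4/3.
Single-dose peak C₀ = D/Vd = 480/120 = 4 μg/mL.
Steady-state peak Cmax,ss = C₀·R = 4 × 4/3 ≈ 5.333 μg/mL.
Peak 5.3 μg/mL vs MTC 10 μg/mL: below toxic threshold.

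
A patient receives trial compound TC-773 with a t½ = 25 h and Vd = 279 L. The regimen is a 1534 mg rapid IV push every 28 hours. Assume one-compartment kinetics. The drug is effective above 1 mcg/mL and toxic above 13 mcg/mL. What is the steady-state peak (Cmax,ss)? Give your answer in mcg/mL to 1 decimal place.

10.2 mcg/mL

k = ln2/t½ = ln2/25 ≈ 0.027726 h⁻¹; fraction remaining f = e^(−kτ) = e^(−0.027726×28) ≈ 0.4601.
Accumulation ratio R = 1/(1 − f) ≈ 1/0.5399 ≈ 1.8522.
Each bolus raises the concentration by D/Vd = 1534/279 ≈ 5.498 mcg/mL.
Cmax,ss = C₀/(1 − f) ≈ 5.498/0.5399 ≈ 10.183 mcg/mL.
Peak 10.2 mcg/mL vs MTC 13 mcg/mL: below toxic threshold.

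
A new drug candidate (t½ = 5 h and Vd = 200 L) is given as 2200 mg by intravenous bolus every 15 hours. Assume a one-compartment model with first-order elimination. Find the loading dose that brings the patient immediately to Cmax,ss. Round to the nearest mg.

2514 mg

f = (1/2)^(15/5) ≈ 0.125000; accumulation ratio R = 1/(1−f) ≈ 1.14286.
Loading dose to hit Cmax,ss on first dose: D_load = D_maint·R ≈ 2200 × 1.14286 ≈ 2514.29 mg.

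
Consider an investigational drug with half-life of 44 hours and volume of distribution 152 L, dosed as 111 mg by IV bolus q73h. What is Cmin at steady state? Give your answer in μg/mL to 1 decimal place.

0.3 μg/mL

k = ln2/t½ = ln2/44 ≈ 0.015753 h⁻¹; fraction remaining f = e^(−kτ) = e^(−0.015753×73) ≈ 0.3166.
Accumulation ratio R = 1/(1 − f) ≈ 1/0.6834 ≈ 1.4633.
Single-dose peak C₀ = D/Vd = 111/152 ≈ 0.730 μg/mL.
Cmax,ss = C₀/(1 − f) ≈ 0.730/0.6834 ≈ 1.068 μg/mL.
One interval later, Cmin,ss = Cmax,ss·e^(−kτ) ≈ 1.068 × 0.3166 ≈ 0.338 μg/mL.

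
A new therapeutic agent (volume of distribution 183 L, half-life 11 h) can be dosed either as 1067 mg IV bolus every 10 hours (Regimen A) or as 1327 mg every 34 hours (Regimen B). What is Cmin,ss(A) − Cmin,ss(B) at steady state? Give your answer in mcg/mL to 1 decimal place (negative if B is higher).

5.7 mcg/mL

Regimen A: f = (1/2)^(10/11) ≈ 0.5325; Cmin,ss = (1067/183)·f/(1−f) ≈ 6.641 mcg/mL.
Regimen B: f = (1/2)^(34/11) ≈ 0.1174; Cmin,ss = (1327/183)·f/(1−f) ≈ 0.965 mcg/mL.
Difference ≈ 6.641 − 0.965 ≈ 5.676 mcg/mL.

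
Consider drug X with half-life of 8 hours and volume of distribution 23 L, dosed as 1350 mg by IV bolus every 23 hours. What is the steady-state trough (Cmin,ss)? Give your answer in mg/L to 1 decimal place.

9.3 mg/L

Over one 23-h interval, 23/8 ≈ 2.875 half-lives elapse, leaving f ≈ 0.1363 of each dose.
At steady state, accumulation factor R = 1/(1 − e^(−kτ)) ≈ 1.1578.
Single-dose peak C₀ = D/Vd = 1350/23 ≈ 58.696 mg/L.
Steady-state peak Cmax,ss = C₀·R ≈ 58.696 × 1.1578 ≈ 67.958 mg/L.
One interval later, Cmin,ss = Cmax,ss·e^(−kτ) ≈ 67.958 × 0.1363 ≈ 9.263 mg/L.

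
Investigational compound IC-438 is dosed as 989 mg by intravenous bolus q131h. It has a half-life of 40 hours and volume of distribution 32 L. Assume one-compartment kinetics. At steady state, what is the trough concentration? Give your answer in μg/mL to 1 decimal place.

Over one 131-h interval, 131/40 ≈ 3.275 half-lives elapse, leaving f ≈ 0.1033 of each dose.
Each bolus raises the concentration by D/Vd = 989/32 ≈ 30.906 μg/mL.
Steady-state trough Cmin,ss = C₀·f/(1−f) ≈ 30.906 × 0.1033/0.8967 ≈ 3.560 μg/mL.

3.6 μg/mL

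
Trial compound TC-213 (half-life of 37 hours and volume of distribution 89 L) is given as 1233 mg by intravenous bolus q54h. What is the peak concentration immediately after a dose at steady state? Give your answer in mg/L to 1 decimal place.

Over one 54-h interval, 54/37 ≈ 1.4595 half-lives elapse, leaving f ≈ 0.3636 of each dose.
Accumulation ratio R = 1/(1 − f) ≈ 1/0.6364 ≈ 1.5713.
Single-dose peak C₀ = D/Vd = 1233/89 ≈ 13.854 mg/L.
Cmax,ss = C₀/(1 − f) ≈ 13.854/0.6364 ≈ 21.769 mg/L.

21.8 mg/L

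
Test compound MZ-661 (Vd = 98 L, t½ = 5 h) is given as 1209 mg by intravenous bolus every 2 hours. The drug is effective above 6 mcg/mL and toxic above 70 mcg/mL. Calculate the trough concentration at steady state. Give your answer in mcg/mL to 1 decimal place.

τ/t½ = 2/5 ≈ 0.4, so fraction remaining f = (1/2)^(2/5) ≈ 0.7579.
Single-dose peak C₀ = D/Vd = 1209/98 ≈ 12.337 mcg/mL.
Steady-state trough Cmin,ss = C₀·f/(1−f) ≈ 12.337 × 0.7579/0.2421 ≈ 38.621 mcg/mL.
Trough 38.6 mcg/mL vs MEC 6 mcg/mL: adequate.

38.6 mcg/mL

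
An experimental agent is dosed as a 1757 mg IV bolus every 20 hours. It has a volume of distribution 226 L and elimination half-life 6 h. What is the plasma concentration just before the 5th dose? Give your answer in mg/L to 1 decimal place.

f = (1/2)^(τ/t½) = (1/2)^(20/6) ≈ 0.0992.
C₀ = D/Vd = 1757/226 ≈ 7.774 mg/L.
Before the 5th dose, 4 doses have been given. Superposition: Cmin = C₀·(f + f² + … + f^4).
≈ 7.774 × (0.0992 + 0.0098 + 0.0010 + 0.0001) ≈ 7.774 × 0.1101 ≈ 0.856 mg/L.

0.9 mg/L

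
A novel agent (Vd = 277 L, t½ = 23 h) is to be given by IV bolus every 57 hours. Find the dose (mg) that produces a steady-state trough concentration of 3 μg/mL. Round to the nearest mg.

3800 mg

τ/t½ = 57/23 ≈ 2.4783, so f = (1/2)^(57/23) ≈ 0.179461.
Cmin,ss = (D/Vd)·f/(1−f), so D = Cmin,ss·Vd·(1−f)/f.
D = 3 × 277 × (1−f)/f ≈ 3 × 277 × 4.57224 ≈ 3799.53 mg.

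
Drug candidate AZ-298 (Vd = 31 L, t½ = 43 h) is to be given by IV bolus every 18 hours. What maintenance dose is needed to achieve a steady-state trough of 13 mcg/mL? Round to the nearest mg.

τ/t½ = 18/43 ≈ 0.4186, so f = (1/2)^(18/43) ≈ 0.748148.
Cmin,ss = (D/Vd)·f/(1−f), so D = Cmin,ss·Vd·(1−f)/f.
D = 13 × 31 × (1−f)/f ≈ 13 × 31 × 0.33663 ≈ 135.66 mg.

136 mg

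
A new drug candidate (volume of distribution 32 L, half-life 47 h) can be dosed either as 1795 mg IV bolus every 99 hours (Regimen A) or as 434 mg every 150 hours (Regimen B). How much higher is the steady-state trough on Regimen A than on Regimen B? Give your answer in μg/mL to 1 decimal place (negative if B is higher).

Regimen A: f = (1/2)^(99/47) ≈ 0.2322; Cmin,ss = (1795/32)·f/(1−f) ≈ 16.964 μg/mL.
Regimen B: f = (1/2)^(150/47) ≈ 0.1095; Cmin,ss = (434/32)·f/(1−f) ≈ 1.668 μg/mL.
Difference ≈ 16.964 − 1.668 ≈ 15.296 μg/mL.

15.3 μg/mL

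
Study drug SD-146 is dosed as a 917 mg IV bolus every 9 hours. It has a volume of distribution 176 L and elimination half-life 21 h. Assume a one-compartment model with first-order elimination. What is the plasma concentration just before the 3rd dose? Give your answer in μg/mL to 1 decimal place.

6.7 μg/mL

f = (1/2)^(τ/t½) = (1/2)^(9/21) ≈ 0.7430.
C₀ = D/Vd = 917/176 ≈ 5.210 μg/mL.
Before the 3rd dose, 2 doses have been given. Superposition: Cmin = C₀·(f + f²).
≈ 5.210 × (0.7430 + 0.5520) ≈ 5.210 × 1.2950 ≈ 6.747 μg/mL.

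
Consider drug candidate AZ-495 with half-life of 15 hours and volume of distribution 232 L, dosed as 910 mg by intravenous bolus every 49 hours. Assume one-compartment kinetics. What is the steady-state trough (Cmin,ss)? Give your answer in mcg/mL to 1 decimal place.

k = ln2/t½ = ln2/15 ≈ 0.046210 h⁻¹; fraction remaining f = e^(−kτ) = e^(−0.046210×49) ≈ 0.1039.
At steady state, accumulation factor R = 1/(1 − e^(−kτ)) ≈ 1.1159.
Each bolus raises the concentration by D/Vd = 910/232 ≈ 3.922 mcg/mL.
Cmax,ss = C₀/(1 − f) ≈ 3.922/0.8961 ≈ 4.377 mcg/mL.
Steady-state trough Cmin,ss = Cmax,ss·f ≈ 4.377 × 0.1039 ≈ 0.455 mcg/mL.

0.5 mcg/mL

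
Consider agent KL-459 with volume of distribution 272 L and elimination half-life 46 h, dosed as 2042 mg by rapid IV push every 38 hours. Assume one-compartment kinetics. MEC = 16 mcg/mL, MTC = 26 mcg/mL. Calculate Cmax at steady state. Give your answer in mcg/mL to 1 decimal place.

Over one 38-h interval, 38/46 ≈ 0.82609 half-lives elapse, leaving f ≈ 0.5641 of each dose.
At steady state, accumulation factor R = 1/(1 − e^(−kτ)) ≈ 2.2941.
Single-dose peak C₀ = D/Vd = 2042/272 ≈ 7.507 mcg/mL.
Steady-state peak Cmax,ss = C₀·R ≈ 7.507 × 2.2941 ≈ 17.222 mcg/mL.
Peak 17.2 mcg/mL vs MTC 26 mcg/mL: below toxic threshold.

17.2 mcg/mL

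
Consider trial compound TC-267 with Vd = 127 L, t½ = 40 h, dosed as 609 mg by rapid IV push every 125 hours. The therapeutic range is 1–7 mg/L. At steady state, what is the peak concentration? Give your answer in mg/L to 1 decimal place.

Over one 125-h interval, 125/40 ≈ 3.125 half-lives elapse, leaving f ≈ 0.1146 of each dose.
Accumulation ratio R = 1/(1 − f) ≈ 1/0.8854 ≈ 1.1294.
Each bolus raises the concentration by D/Vd = 609/127 ≈ 4.795 mg/L.
Steady-state peak Cmax,ss = C₀·R ≈ 4.795 × 1.1294 ≈ 5.415 mg/L.
Peak 5.4 mg/L vs MTC 7 mg/L: below toxic threshold.

5.4 mg/L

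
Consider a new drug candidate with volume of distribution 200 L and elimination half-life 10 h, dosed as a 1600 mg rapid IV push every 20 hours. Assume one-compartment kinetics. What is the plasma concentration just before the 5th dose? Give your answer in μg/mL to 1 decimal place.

f = (1/2)^(τ/t½) = (1/2)^(20/10) ≈ 0.2500.
C₀ = D/Vd = 1600/200 ≈ 8.000 μg/mL.
Before the 5th dose, 4 doses have been given. Superposition: Cmin = C₀·(f + f² + … + f^4).
≈ 8.000 × (0.2500 + 0.0625 + 0.0156 + 0.0039) ≈ 8.000 × 0.3320 ≈ 2.656 μg/mL.

2.7 μg/mL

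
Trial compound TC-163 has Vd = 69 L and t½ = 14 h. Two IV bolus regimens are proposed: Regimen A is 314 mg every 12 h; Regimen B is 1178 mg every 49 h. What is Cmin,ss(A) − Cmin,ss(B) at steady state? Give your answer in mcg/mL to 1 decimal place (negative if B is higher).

4.0 mcg/mL

Regimen A: f = (1/2)^(12/14) ≈ 0.5520; Cmin,ss = (314/69)·f/(1−f) ≈ 5.607 mcg/mL.
Regimen B: f = (1/2)^(49/14) ≈ 0.0884; Cmin,ss = (1178/69)·f/(1−f) ≈ 1.656 mcg/mL.
Difference ≈ 5.607 − 1.656 ≈ 3.951 mcg/mL.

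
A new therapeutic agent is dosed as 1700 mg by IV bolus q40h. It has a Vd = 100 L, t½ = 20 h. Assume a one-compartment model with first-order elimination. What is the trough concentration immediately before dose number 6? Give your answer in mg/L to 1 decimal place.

5.7 mg/L

f = (1/2)^(τ/t½) = (1/2)^(40/20) ≈ 0.2500.
C₀ = D/Vd = 1700/100 ≈ 17.000 mg/L.
Before the 6th dose, 5 doses have been given. Superposition: Cmin = C₀·(f + f² + … + f^5).
≈ 17.000 × (0.2500 + 0.0625 + 0.0156 + 0.0039 + 0.0010) ≈ 17.000 × 0.3330 ≈ 5.661 mg/L.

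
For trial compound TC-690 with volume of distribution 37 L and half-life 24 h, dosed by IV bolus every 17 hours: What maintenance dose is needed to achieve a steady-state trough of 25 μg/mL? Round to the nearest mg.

τ/t½ = 17/24 ≈ 0.70833, so f = (1/2)^(17/24) ≈ 0.612027.
Cmin,ss = (D/Vd)·f/(1−f), so D = Cmin,ss·Vd·(1−f)/f.
D = 25 × 37 × (1−f)/f ≈ 25 × 37 × 0.63391 ≈ 586.37 mg.

586 mg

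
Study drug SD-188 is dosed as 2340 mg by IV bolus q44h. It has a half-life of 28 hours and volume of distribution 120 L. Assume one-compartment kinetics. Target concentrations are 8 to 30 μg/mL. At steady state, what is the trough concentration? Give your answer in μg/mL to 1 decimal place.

Over one 44-h interval, 44/28 ≈ 1.5714 half-lives elapse, leaving f ≈ 0.3365 of each dose.
Each bolus raises the concentration by D/Vd = 2340/120 ≈ 19.500 μg/mL.
Steady-state trough Cmin,ss = C₀·f/(1−f) ≈ 19.500 × 0.3365/0.6635 ≈ 9.890 μg/mL.
Trough 9.9 μg/mL vs MEC 8 μg/mL: adequate.

9.9 μg/mL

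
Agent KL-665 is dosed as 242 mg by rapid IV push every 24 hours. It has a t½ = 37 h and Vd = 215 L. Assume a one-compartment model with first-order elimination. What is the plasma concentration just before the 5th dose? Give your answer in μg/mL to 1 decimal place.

1.7 μg/mL

f = (1/2)^(τ/t½) = (1/2)^(24/37) ≈ 0.6379.
C₀ = D/Vd = 242/215 ≈ 1.126 μg/mL.
Before the 5th dose, 4 doses have been given. Superposition: Cmin = C₀·(f + f² + … + f^4).
≈ 1.126 × (0.6379 + 0.4069 + 0.2596 + 0.1656) ≈ 1.126 × 1.4700 ≈ 1.655 μg/mL.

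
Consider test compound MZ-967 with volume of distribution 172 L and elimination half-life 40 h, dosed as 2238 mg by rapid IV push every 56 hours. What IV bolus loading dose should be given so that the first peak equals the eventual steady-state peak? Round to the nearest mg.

3603 mg

f = (1/2)^(56/40) ≈ 0.378929; accumulation ratio R = 1/(1−f) ≈ 1.61012.
Loading dose to hit Cmax,ss on first dose: D_load = D_maint·R ≈ 2238 × 1.61012 ≈ 3603.45 mg.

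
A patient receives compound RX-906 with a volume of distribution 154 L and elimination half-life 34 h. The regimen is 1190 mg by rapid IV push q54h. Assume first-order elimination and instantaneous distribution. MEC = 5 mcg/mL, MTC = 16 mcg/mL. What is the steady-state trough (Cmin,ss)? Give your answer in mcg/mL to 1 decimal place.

τ/t½ = 54/34 ≈ 1.5882, so fraction remaining f = (1/2)^(54/34) ≈ 0.3326.
Each bolus raises the concentration by D/Vd = 1190/154 ≈ 7.727 mcg/mL.
Steady-state trough Cmin,ss = C₀·f/(1−f) ≈ 7.727 × 0.3326/0.6674 ≈ 3.851 mcg/mL.
Trough 3.9 mcg/mL vs MEC 5 mcg/mL: subtherapeutic.

3.9 mcg/mL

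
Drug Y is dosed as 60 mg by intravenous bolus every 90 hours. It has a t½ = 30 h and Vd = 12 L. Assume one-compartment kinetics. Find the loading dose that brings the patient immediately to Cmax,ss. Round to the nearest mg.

f = (1/2)^(90/30) ≈ 0.125000; accumulation ratio R = 1/(1−f) ≈ 1.14286.
Loading dose to hit Cmax,ss on first dose: D_load = D_maint·R ≈ 60 × 1.14286 ≈ 68.57 mg.

69 mg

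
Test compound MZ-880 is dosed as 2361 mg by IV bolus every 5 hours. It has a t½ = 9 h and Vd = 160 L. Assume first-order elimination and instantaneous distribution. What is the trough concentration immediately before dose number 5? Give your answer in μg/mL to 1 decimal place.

24.7 μg/mL

f = (1/2)^(τ/t½) = (1/2)^(5/9) ≈ 0.6804.
C₀ = D/Vd = 2361/160 ≈ 14.756 μg/mL.
Before the 5th dose, 4 doses have been given. Superposition: Cmin = C₀·(f + f² + … + f^4).
≈ 14.756 × (0.6804 + 0.4629 + 0.3150 + 0.2143) ≈ 14.756 × 1.6726 ≈ 24.681 μg/mL.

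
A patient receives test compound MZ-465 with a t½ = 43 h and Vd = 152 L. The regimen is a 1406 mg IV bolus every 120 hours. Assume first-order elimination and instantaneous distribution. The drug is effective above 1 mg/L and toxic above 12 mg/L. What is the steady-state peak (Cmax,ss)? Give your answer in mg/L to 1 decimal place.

10.8 mg/L

τ/t½ = 120/43 ≈ 2.7907, so fraction remaining f = (1/2)^(120/43) ≈ 0.1445.
At steady state, accumulation factor R = 1/(1 − e^(−kτ)) ≈ 1.1689.
Single-dose peak C₀ = D/Vd = 1406/152 ≈ 9.250 mg/L.
Steady-state peak Cmax,ss = C₀·R ≈ 9.250 × 1.1689 ≈ 10.812 mg/L.
Peak 10.8 mg/L vs MTC 12 mg/L: below toxic threshold.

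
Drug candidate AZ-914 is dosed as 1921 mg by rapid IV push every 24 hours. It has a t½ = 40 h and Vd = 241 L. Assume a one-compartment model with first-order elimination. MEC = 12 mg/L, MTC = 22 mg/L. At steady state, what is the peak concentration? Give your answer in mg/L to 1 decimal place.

τ/t½ = 24/40 ≈ 0.6, so fraction remaining f = (1/2)^(24/40) ≈ 0.6598.
At steady state, accumulation factor R = 1/(1 − e^(−kτ)) ≈ 2.9394.
Single-dose peak C₀ = D/Vd = 1921/241 ≈ 7.971 mg/L.
Steady-state peak Cmax,ss = C₀·R ≈ 7.971 × 2.9394 ≈ 23.430 mg/L.
Peak 23.4 mg/L vs MTC 22 mg/L: exceeds toxic threshold.

23.4 mg/L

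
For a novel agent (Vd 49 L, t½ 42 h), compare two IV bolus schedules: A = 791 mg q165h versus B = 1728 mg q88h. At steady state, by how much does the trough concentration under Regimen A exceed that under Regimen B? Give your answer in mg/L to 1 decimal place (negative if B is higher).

Regimen A: f = (1/2)^(165/42) ≈ 0.0657; Cmin,ss = (791/49)·f/(1−f) ≈ 1.135 mg/L.
Regimen B: f = (1/2)^(88/42) ≈ 0.2340; Cmin,ss = (1728/49)·f/(1−f) ≈ 10.773 mg/L.
Difference ≈ 1.135 − 10.773 ≈ -9.638 mg/L.

-9.6 mg/L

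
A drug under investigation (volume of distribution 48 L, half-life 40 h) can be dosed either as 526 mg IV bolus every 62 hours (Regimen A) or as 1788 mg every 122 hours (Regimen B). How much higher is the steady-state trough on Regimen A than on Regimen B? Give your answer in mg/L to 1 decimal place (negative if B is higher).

0.6 mg/L

Regimen A: f = (1/2)^(62/40) ≈ 0.3415; Cmin,ss = (526/48)·f/(1−f) ≈ 5.683 mg/L.
Regimen B: f = (1/2)^(122/40) ≈ 0.1207; Cmin,ss = (1788/48)·f/(1−f) ≈ 5.113 mg/L.
Difference ≈ 5.683 − 5.113 ≈ 0.570 mg/L.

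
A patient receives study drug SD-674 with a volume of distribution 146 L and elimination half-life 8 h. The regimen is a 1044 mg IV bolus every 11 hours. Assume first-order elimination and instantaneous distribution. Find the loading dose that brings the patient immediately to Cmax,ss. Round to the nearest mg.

f = (1/2)^(11/8) ≈ 0.385553; accumulation ratio R = 1/(1−f) ≈ 1.62748.
Loading dose to hit Cmax,ss on first dose: D_load = D_maint·R ≈ 1044 × 1.62748 ≈ 1699.09 mg.

1699 mg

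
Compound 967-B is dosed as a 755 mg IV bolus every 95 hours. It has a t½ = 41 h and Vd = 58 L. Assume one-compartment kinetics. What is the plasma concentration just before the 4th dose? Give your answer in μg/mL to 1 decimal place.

f = (1/2)^(τ/t½) = (1/2)^(95/41) ≈ 0.2007.
C₀ = D/Vd = 755/58 ≈ 13.017 μg/mL.
Before the 4th dose, 3 doses have been given. Superposition: Cmin = C₀·(f + f² + … + f^3).
≈ 13.017 × (0.2007 + 0.0403 + 0.0081) ≈ 13.017 × 0.2491 ≈ 3.243 μg/mL.

3.2 μg/mL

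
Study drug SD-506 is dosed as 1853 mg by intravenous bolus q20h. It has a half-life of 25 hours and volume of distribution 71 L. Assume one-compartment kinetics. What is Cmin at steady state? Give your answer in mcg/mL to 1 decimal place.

35.2 mcg/mL

τ/t½ = 20/25 ≈ 0.8, so fraction remaining f = (1/2)^(20/25) ≈ 0.5743.
Each bolus raises the concentration by D/Vd = 1853/71 ≈ 26.099 mcg/mL.
Steady-state trough Cmin,ss = C₀·f/(1−f) ≈ 26.099 × 0.5743/0.4257 ≈ 35.209 mcg/mL.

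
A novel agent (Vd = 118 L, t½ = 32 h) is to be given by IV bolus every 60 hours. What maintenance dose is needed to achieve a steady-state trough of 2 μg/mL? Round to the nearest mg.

τ/t½ = 60/32 ≈ 1.875, so f = (1/2)^(60/32) ≈ 0.272627.
Cmin,ss = (D/Vd)·f/(1−f), so D = Cmin,ss·Vd·(1−f)/f.
D = 2 × 118 × (1−f)/f ≈ 2 × 118 × 2.66802 ≈ 629.65 mg.

630 mg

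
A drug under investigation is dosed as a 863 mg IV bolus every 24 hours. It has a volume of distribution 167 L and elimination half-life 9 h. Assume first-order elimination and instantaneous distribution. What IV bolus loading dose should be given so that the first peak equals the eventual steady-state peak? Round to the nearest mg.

f = (1/2)^(24/9) ≈ 0.157490; accumulation ratio R = 1/(1−f) ≈ 1.18693.
Loading dose to hit Cmax,ss on first dose: D_load = D_maint·R ≈ 863 × 1.18693 ≈ 1024.32 mg.

1024 mg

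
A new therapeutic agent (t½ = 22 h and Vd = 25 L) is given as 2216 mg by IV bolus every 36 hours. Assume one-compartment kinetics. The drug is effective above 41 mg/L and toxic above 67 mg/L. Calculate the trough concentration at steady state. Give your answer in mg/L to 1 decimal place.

42.0 mg/L

Over one 36-h interval, 36/22 ≈ 1.6364 half-lives elapse, leaving f ≈ 0.3217 of each dose.
Accumulation ratio R = 1/(1 − f) ≈ 1/0.6783 ≈ 1.4743.
Single-dose peak C₀ = D/Vd = 2216/25 ≈ 88.640 mg/L.
Steady-state peak Cmax,ss = C₀·R ≈ 88.640 × 1.4743 ≈ 130.682 mg/L.
Steady-state trough Cmin,ss = Cmax,ss·f ≈ 130.682 × 0.3217 ≈ 42.040 mg/L.
Trough 42.0 mg/L vs MEC 41 mg/L: adequate.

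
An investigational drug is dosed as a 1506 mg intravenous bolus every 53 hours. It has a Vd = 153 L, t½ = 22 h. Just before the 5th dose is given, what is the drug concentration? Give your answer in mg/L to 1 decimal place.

f = (1/2)^(τ/t½) = (1/2)^(53/22) ≈ 0.1883.
C₀ = D/Vd = 1506/153 ≈ 9.843 mg/L.
Before the 5th dose, 4 doses have been given. Superposition: Cmin = C₀·(f + f² + … + f^4).
≈ 9.843 × (0.1883 + 0.0355 + 0.0067 + 0.0013) ≈ 9.843 × 0.2318 ≈ 2.282 mg/L.

2.3 mg/L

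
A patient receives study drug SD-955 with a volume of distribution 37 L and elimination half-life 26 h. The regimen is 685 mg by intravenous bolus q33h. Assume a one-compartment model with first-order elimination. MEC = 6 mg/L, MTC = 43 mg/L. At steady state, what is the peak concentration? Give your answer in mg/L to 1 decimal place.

31.6 mg/L

τ/t½ = 33/26 ≈ 1.2692, so fraction remaining f = (1/2)^(33/26) ≈ 0.4149.
At steady state, accumulation factor R = 1/(1 − e^(−kτ)) ≈ 1.7091.
Each bolus raises the concentration by D/Vd = 685/37 ≈ 18.514 mg/L.
Steady-state peak Cmax,ss = C₀·R ≈ 18.514 × 1.7091 ≈ 31.642 mg/L.
Peak 31.6 mg/L vs MTC 43 mg/L: below toxic threshold.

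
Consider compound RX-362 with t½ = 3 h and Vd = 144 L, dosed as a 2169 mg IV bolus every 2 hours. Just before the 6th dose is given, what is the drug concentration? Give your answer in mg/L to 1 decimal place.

23.1 mg/L

f = (1/2)^(τ/t½) = (1/2)^(2/3) ≈ 0.6300.
C₀ = D/Vd = 2169/144 ≈ 15.062 mg/L.
Before the 6th dose, 5 doses have been given. Superposition: Cmin = C₀·(f + f² + … + f^5).
≈ 15.062 × (0.6300 + 0.3969 + 0.2500 + 0.1575 + 0.0992) ≈ 15.062 × 1.5336 ≈ 23.099 mg/L.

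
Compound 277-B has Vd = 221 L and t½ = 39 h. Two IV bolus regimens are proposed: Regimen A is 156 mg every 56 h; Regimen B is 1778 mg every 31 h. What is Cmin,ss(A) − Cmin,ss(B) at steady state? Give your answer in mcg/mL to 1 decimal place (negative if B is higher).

Regimen A: f = (1/2)^(56/39) ≈ 0.3696; Cmin,ss = (156/221)·f/(1−f) ≈ 0.414 mcg/mL.
Regimen B: f = (1/2)^(31/39) ≈ 0.5764; Cmin,ss = (1778/221)·f/(1−f) ≈ 10.947 mcg/mL.
Difference ≈ 0.414 − 10.947 ≈ -10.533 mcg/mL.

-10.5 mcg/mL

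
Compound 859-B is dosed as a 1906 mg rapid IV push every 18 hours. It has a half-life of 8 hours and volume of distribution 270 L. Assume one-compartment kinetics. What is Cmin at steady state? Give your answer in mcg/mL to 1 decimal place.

τ/t½ = 18/8 ≈ 2.25, so fraction remaining f = (1/2)^(18/8) ≈ 0.2102.
Single-dose peak C₀ = D/Vd = 1906/270 ≈ 7.059 mcg/mL.
Steady-state trough Cmin,ss = C₀·f/(1−f) ≈ 7.059 × 0.2102/0.7898 ≈ 1.879 mcg/mL.

1.9 mcg/mL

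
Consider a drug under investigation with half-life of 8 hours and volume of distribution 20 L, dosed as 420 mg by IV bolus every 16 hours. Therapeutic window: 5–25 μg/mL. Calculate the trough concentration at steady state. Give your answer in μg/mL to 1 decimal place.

τ = 16 h = 2 half-lives, so f = (1/2)^2 = 0.25.
Accumulation ratio R = 1/(1 − f) = 1/0.75 = 4/3.
Single-dose peak C₀ = D/Vd = 420/20 = 21 μg/mL.
Steady-state peak Cmax,ss = C₀·R = 21 × 4/3 ≈ 28.000 μg/mL.
Steady-state trough Cmin,ss = Cmax,ss·f ≈ 28.000 × 0.25 ≈ 7.000 μg/mL.
Trough 7.0 μg/mL vs MEC 5 μg/mL: adequate.

7.0 μg/mL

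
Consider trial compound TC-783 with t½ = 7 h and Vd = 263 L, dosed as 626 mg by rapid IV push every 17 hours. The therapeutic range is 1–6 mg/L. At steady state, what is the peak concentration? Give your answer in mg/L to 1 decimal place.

2.9 mg/L

τ/t½ = 17/7 ≈ 2.4286, so fraction remaining f = (1/2)^(17/7) ≈ 0.1857.
Accumulation ratio R = 1/(1 − f) ≈ 1/0.8143 ≈ 1.2280.
Each bolus raises the concentration by D/Vd = 626/263 ≈ 2.380 mg/L.
Steady-state peak Cmax,ss = C₀·R ≈ 2.380 × 1.2280 ≈ 2.923 mg/L.
Peak 2.9 mg/L vs MTC 6 mg/L: below toxic threshold.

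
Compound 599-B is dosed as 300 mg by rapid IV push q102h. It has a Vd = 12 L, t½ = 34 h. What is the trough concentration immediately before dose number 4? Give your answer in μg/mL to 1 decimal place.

3.6 μg/mL

f = (1/2)^(τ/t½) = (1/2)^(102/34) ≈ 0.1250.
C₀ = D/Vd = 300/12 ≈ 25.000 μg/mL.
Before the 4th dose, 3 doses have been given. Superposition: Cmin = C₀·(f + f² + … + f^3).
≈ 25.000 × (0.1250 + 0.0156 + 0.0020) ≈ 25.000 × 0.1426 ≈ 3.565 μg/mL.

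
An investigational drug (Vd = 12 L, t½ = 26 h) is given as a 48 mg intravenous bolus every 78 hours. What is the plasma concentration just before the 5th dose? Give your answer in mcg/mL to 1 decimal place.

f = (1/2)^(τ/t½) = (1/2)^(78/26) ≈ 0.1250.
C₀ = D/Vd = 48/12 ≈ 4.000 mcg/mL.
Before the 5th dose, 4 doses have been given. Superposition: Cmin = C₀·(f + f² + … + f^4).
≈ 4.000 × (0.1250 + 0.0156 + 0.0020 + 0.0002) ≈ 4.000 × 0.1428 ≈ 0.571 mcg/mL.

0.6 mcg/mL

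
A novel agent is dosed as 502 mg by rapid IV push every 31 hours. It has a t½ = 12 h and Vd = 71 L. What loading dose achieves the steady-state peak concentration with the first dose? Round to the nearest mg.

603 mg

f = (1/2)^(31/12) ≈ 0.166855; accumulation ratio R = 1/(1−f) ≈ 1.20027.
Loading dose to hit Cmax,ss on first dose: D_load = D_maint·R ≈ 502 × 1.20027 ≈ 602.54 mg.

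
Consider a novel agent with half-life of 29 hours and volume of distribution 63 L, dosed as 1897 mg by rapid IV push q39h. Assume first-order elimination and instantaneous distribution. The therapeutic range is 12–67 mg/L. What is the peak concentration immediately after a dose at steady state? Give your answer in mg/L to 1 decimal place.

49.7 mg/L

Over one 39-h interval, 39/29 ≈ 1.3448 half-lives elapse, leaving f ≈ 0.3937 of each dose.
At steady state, accumulation factor R = 1/(1 − e^(−kτ)) ≈ 1.6493.
Each bolus raises the concentration by D/Vd = 1897/63 ≈ 30.111 mg/L.
Steady-state peak Cmax,ss = C₀·R ≈ 30.111 × 1.6493 ≈ 49.662 mg/L.
Peak 49.7 mg/L vs MTC 67 mg/L: below toxic threshold.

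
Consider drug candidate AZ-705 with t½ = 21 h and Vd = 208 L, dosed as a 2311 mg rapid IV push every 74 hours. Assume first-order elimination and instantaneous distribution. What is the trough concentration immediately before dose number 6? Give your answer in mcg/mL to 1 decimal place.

f = (1/2)^(τ/t½) = (1/2)^(74/21) ≈ 0.0869.
C₀ = D/Vd = 2311/208 ≈ 11.111 mcg/mL.
Before the 6th dose, 5 doses have been given. Superposition: Cmin = C₀·(f + f² + … + f^5).
≈ 11.111 × (0.0869 + 0.0076 + 0.0007 + 0.0001 + 0.0000) ≈ 11.111 × 0.0953 ≈ 1.059 mcg/mL.

1.1 mcg/mL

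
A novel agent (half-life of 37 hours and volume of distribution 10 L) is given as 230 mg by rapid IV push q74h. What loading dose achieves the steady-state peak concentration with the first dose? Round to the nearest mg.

307 mg

f = (1/2)^(74/37) ≈ 0.250000; accumulation ratio R = 1/(1−f) ≈ 1.33333.
Loading dose to hit Cmax,ss on first dose: D_load = D_maint·R ≈ 230 × 1.33333 ≈ 306.67 mg.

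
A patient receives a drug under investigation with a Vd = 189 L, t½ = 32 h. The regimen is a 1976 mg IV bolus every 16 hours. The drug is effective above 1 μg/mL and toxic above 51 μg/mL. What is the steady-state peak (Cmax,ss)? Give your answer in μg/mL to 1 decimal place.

35.7 μg/mL

τ/t½ = 16/32 ≈ 0.5, so fraction remaining f = (1/2)^(16/32) ≈ 0.7071.
Accumulation ratio R = 1/(1 − f) ≈ 1/0.2929 ≈ 3.4141.
Single-dose peak C₀ = D/Vd = 1976/189 ≈ 10.455 μg/mL.
Cmax,ss = C₀/(1 − f) ≈ 10.455/0.2929 ≈ 35.695 μg/mL.
Peak 35.7 μg/mL vs MTC 51 μg/mL: below toxic threshold.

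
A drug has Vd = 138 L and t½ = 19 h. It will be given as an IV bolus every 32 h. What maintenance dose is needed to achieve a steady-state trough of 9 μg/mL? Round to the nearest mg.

2749 mg

τ/t½ = 32/19 ≈ 1.6842, so f = (1/2)^(32/19) ≈ 0.311173.
Cmin,ss = (D/Vd)·f/(1−f), so D = Cmin,ss·Vd·(1−f)/f.
D = 9 × 138 × (1−f)/f ≈ 9 × 138 × 2.21365 ≈ 2749.35 mg.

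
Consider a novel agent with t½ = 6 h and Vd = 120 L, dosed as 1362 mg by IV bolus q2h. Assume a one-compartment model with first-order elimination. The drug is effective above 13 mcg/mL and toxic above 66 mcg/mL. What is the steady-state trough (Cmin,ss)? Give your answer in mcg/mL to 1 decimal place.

43.7 mcg/mL

Over one 2-h interval, 2/6 ≈ 0.33333 half-lives elapse, leaving f ≈ 0.7937 of each dose.
At steady state, accumulation factor R = 1/(1 − e^(−kτ)) ≈ 4.8473.
Each bolus raises the concentration by D/Vd = 1362/120 ≈ 11.350 mcg/mL.
Steady-state peak Cmax,ss = C₀·R ≈ 11.350 × 4.8473 ≈ 55.017 mcg/mL.
Steady-state trough Cmin,ss = Cmax,ss·f ≈ 55.017 × 0.7937 ≈ 43.667 mcg/mL.
Trough 43.7 mcg/mL vs MEC 13 mcg/mL: adequate.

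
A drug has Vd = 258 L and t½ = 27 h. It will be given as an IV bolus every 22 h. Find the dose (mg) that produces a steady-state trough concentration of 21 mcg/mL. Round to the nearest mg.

4113 mg

τ/t½ = 22/27 ≈ 0.81481, so f = (1/2)^(22/27) ≈ 0.568481.
Cmin,ss = (D/Vd)·f/(1−f), so D = Cmin,ss·Vd·(1−f)/f.
D = 21 × 258 × (1−f)/f ≈ 21 × 258 × 0.75907 ≈ 4112.64 mg.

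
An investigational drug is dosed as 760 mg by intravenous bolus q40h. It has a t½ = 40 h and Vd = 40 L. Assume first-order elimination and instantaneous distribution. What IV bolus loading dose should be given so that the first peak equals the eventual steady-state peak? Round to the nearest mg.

1520 mg

f = (1/2)^(40/40) ≈ 0.500000; accumulation ratio R = 1/(1−f) ≈ 2.00000.
Loading dose to hit Cmax,ss on first dose: D_load = D_maint·R ≈ 760 × 2.00000 ≈ 1520.00 mg.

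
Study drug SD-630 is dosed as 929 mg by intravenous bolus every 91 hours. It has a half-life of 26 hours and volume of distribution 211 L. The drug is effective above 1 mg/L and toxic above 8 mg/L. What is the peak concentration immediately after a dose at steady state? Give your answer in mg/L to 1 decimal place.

k = ln2/t½ = ln2/26 ≈ 0.026660 h⁻¹; fraction remaining f = e^(−kτ) = e^(−0.026660×91) ≈ 0.0884.
Accumulation ratio R = 1/(1 − f) ≈ 1/0.9116 ≈ 1.0970.
Single-dose peak C₀ = D/Vd = 929/211 ≈ 4.403 mg/L.
Steady-state peak Cmax,ss = C₀·R ≈ 4.403 × 1.0970 ≈ 4.830 mg/L.
Peak 4.8 mg/L vs MTC 8 mg/L: below toxic threshold.

4.8 mg/L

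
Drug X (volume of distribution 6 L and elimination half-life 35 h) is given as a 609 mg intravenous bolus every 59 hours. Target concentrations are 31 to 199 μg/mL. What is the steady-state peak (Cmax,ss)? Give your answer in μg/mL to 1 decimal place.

147.3 μg/mL

τ/t½ = 59/35 ≈ 1.6857, so fraction remaining f = (1/2)^(59/35) ≈ 0.3108.
At steady state, accumulation factor R = 1/(1 − e^(−kτ)) ≈ 1.4510.
Single-dose peak C₀ = D/Vd = 609/6 ≈ 101.500 μg/mL.
Steady-state peak Cmax,ss = C₀·R ≈ 101.500 × 1.4510 ≈ 147.276 μg/mL.
Peak 147.3 μg/mL vs MTC 199 μg/mL: below toxic threshold.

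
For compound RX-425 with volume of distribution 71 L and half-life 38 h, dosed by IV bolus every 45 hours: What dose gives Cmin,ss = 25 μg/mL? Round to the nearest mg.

τ/t½ = 45/38 ≈ 1.1842, so f = (1/2)^(45/38) ≈ 0.440065.
Cmin,ss = (D/Vd)·f/(1−f), so D = Cmin,ss·Vd·(1−f)/f.
D = 25 × 71 × (1−f)/f ≈ 25 × 71 × 1.27239 ≈ 2258.49 mg.

2258 mg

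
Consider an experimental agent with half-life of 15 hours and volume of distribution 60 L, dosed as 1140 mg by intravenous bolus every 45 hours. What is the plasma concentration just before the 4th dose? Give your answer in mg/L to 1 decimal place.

f = (1/2)^(τ/t½) = (1/2)^(45/15) ≈ 0.1250.
C₀ = D/Vd = 1140/60 ≈ 19.000 mg/L.
Before the 4th dose, 3 doses have been given. Superposition: Cmin = C₀·(f + f² + … + f^3).
≈ 19.000 × (0.1250 + 0.0156 + 0.0020) ≈ 19.000 × 0.1426 ≈ 2.709 mg/L.

2.7 mg/L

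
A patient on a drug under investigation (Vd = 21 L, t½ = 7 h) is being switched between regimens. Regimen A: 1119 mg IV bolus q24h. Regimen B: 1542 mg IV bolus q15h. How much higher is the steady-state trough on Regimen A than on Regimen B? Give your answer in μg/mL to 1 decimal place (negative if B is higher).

-16.0 μg/mL

Regimen A: f = (1/2)^(24/7) ≈ 0.0929; Cmin,ss = (1119/21)·f/(1−f) ≈ 5.457 μg/mL.
Regimen B: f = (1/2)^(15/7) ≈ 0.2264; Cmin,ss = (1542/21)·f/(1−f) ≈ 21.489 μg/mL.
Difference ≈ 5.457 − 21.489 ≈ -16.032 μg/mL.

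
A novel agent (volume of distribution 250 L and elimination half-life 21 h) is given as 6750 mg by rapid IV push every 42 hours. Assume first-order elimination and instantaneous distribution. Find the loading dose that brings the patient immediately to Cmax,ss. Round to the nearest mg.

f = (1/2)^(42/21) ≈ 0.250000; accumulation ratio R = 1/(1−f) ≈ 1.33333.
Loading dose to hit Cmax,ss on first dose: D_load = D_maint·R ≈ 6750 × 1.33333 ≈ 8999.98 mg.

9000 mg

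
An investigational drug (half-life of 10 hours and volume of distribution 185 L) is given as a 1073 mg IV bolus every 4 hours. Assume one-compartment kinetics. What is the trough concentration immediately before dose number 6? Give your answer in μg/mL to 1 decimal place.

13.6 μg/mL

f = (1/2)^(τ/t½) = (1/2)^(4/10) ≈ 0.7579.
C₀ = D/Vd = 1073/185 ≈ 5.800 μg/mL.
Before the 6th dose, 5 doses have been given. Superposition: Cmin = C₀·(f + f² + … + f^5).
≈ 5.800 × (0.7579 + 0.5744 + 0.4353 + 0.3299 + 0.2501) ≈ 5.800 × 2.3476 ≈ 13.616 μg/mL.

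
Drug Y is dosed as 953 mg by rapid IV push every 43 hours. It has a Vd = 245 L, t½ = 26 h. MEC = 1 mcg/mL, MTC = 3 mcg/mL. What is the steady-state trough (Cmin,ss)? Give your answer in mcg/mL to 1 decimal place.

τ/t½ = 43/26 ≈ 1.6538, so fraction remaining f = (1/2)^(43/26) ≈ 0.3178.
Single-dose peak C₀ = D/Vd = 953/245 ≈ 3.890 mcg/mL.
Steady-state trough Cmin,ss = C₀·f/(1−f) ≈ 3.890 × 0.3178/0.6822 ≈ 1.812 mcg/mL.
Trough 1.8 mcg/mL vs MEC 1 mcg/mL: adequate.

1.8 mcg/mL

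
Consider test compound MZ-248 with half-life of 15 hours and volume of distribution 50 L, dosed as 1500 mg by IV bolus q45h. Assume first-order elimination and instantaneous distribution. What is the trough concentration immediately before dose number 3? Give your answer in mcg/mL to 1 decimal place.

4.2 mcg/mL

f = (1/2)^(τ/t½) = (1/2)^(45/15) ≈ 0.1250.
C₀ = D/Vd = 1500/50 ≈ 30.000 mcg/mL.
Before the 3rd dose, 2 doses have been given. Superposition: Cmin = C₀·(f + f²).
≈ 30.000 × (0.1250 + 0.0156) ≈ 30.000 × 0.1406 ≈ 4.218 mcg/mL.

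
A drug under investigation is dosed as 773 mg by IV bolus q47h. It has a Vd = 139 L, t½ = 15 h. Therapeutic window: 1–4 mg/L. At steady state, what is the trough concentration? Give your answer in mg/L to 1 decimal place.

Over one 47-h interval, 47/15 ≈ 3.1333 half-lives elapse, leaving f ≈ 0.1140 of each dose.
Each bolus raises the concentration by D/Vd = 773/139 ≈ 5.561 mg/L.
Steady-state trough Cmin,ss = C₀·f/(1−f) ≈ 5.561 × 0.1140/0.8860 ≈ 0.716 mg/L.
Trough 0.7 mg/L vs MEC 1 mg/L: subtherapeutic.

0.7 mg/L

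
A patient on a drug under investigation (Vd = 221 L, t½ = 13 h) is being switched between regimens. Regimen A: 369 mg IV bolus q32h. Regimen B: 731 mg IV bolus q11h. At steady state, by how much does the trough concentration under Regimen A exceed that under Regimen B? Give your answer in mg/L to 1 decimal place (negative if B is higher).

-3.8 mg/L

Regimen A: f = (1/2)^(32/13) ≈ 0.1816; Cmin,ss = (369/221)·f/(1−f) ≈ 0.370 mg/L.
Regimen B: f = (1/2)^(11/13) ≈ 0.5563; Cmin,ss = (731/221)·f/(1−f) ≈ 4.147 mg/L.
Difference ≈ 0.370 − 4.147 ≈ -3.777 mg/L.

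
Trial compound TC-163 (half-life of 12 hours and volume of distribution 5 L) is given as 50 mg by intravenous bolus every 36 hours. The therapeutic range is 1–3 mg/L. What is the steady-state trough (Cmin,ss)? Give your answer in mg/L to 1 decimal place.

τ = 36 h = 3 half-lives, so f = (1/2)^3 = 0.125.
Accumulation ratio R = 1/(1 − f) = 1/0.875 = 8/7.
Single-dose peak C₀ = D/Vd = 50/5 = 10 mg/L.
Steady-state peak Cmax,ss = C₀·R = 10 × 8/7 ≈ 11.429 mg/L.
Steady-state trough Cmin,ss = Cmax,ss·f ≈ 11.429 × 0.125 ≈ 1.429 mg/L.
Trough 1.4 mg/L vs MEC 1 mg/L: adequate.

1.4 mg/L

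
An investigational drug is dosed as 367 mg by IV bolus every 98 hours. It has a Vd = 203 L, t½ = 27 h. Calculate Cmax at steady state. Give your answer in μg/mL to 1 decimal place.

2.0 μg/mL

k = ln2/t½ = ln2/27 ≈ 0.025672 h⁻¹; fraction remaining f = e^(−kτ) = e^(−0.025672×98) ≈ 0.0808.
Accumulation ratio R = 1/(1 − f) ≈ 1/0.9192 ≈ 1.0879.
Single-dose peak C₀ = D/Vd = 367/203 ≈ 1.808 μg/mL.
Steady-state peak Cmax,ss = C₀·R ≈ 1.808 × 1.0879 ≈ 1.967 μg/mL.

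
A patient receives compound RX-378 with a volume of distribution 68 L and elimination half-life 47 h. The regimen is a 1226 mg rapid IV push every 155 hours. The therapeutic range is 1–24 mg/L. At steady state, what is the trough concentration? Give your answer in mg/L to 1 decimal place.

2.0 mg/L

k = ln2/t½ = ln2/47 ≈ 0.014748 h⁻¹; fraction remaining f = e^(−kτ) = e^(−0.014748×155) ≈ 0.1017.
Accumulation ratio R = 1/(1 − f) ≈ 1/0.8983 ≈ 1.1132.
Single-dose peak C₀ = D/Vd = 1226/68 ≈ 18.029 mg/L.
Steady-state peak Cmax,ss = C₀·R ≈ 18.029 × 1.1132 ≈ 20.070 mg/L.
Steady-state trough Cmin,ss = Cmax,ss·f ≈ 20.070 × 0.1017 ≈ 2.041 mg/L.
Trough 2.0 mg/L vs MEC 1 mg/L: adequate.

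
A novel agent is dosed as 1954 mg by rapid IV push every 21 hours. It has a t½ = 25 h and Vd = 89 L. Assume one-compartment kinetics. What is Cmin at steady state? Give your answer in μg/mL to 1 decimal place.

Over one 21-h interval, 21/25 ≈ 0.84 half-lives elapse, leaving f ≈ 0.5586 of each dose.
Accumulation ratio R = 1/(1 − f) ≈ 1/0.4414 ≈ 2.2655.
Each bolus raises the concentration by D/Vd = 1954/89 ≈ 21.955 μg/mL.
Steady-state peak Cmax,ss = C₀·R ≈ 21.955 × 2.2655 ≈ 49.739 μg/mL.
Steady-state trough Cmin,ss = Cmax,ss·f ≈ 49.739 × 0.5586 ≈ 27.784 μg/mL.

27.8 μg/mL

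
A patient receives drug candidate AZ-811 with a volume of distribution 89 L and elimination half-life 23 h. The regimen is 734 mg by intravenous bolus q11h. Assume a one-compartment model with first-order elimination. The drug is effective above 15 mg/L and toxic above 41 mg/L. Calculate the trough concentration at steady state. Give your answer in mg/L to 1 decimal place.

τ/t½ = 11/23 ≈ 0.47826, so fraction remaining f = (1/2)^(11/23) ≈ 0.7178.
At steady state, accumulation factor R = 1/(1 − e^(−kτ)) ≈ 3.5436.
Each bolus raises the concentration by D/Vd = 734/89 ≈ 8.247 mg/L.
Steady-state peak Cmax,ss = C₀·R ≈ 8.247 × 3.5436 ≈ 29.224 mg/L.
One interval later, Cmin,ss = Cmax,ss·e^(−kτ) ≈ 29.224 × 0.7178 ≈ 20.977 mg/L.
Trough 21.0 mg/L vs MEC 15 mg/L: adequate.

21.0 mg/L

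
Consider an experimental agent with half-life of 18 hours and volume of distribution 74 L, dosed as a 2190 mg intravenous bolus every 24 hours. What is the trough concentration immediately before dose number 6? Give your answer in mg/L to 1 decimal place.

19.3 mg/L

f = (1/2)^(τ/t½) = (1/2)^(24/18) ≈ 0.3969.
C₀ = D/Vd = 2190/74 ≈ 29.595 mg/L.
Before the 6th dose, 5 doses have been given. Superposition: Cmin = C₀·(f + f² + … + f^5).
≈ 29.595 × (0.3969 + 0.1575 + 0.0625 + 0.0248 + 0.0098) ≈ 29.595 × 0.6515 ≈ 19.281 mg/L.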